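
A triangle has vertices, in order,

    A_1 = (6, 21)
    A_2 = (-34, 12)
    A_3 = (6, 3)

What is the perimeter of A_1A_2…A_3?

|A_1A_2| = √((-40)² + (-9)²) = √1681 = 41
|A_2A_3| = √((40)² + (-9)²) = √1681 = 41
|A_3A_1| = √((0)² + (18)²) = √324 = 18
Perimeter = 41 + 41 + 18 = 100.

100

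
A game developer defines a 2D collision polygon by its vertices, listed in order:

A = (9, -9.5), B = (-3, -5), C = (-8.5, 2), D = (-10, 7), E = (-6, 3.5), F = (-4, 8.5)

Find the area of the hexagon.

Apply the shoelace (surveyor's) formula: 2A = Σ (x_i·y_{i+1} − x_{i+1}·y_i), indices taken mod 6.
Σ = (-73.5) + (-48.5) + (-39.5) + (7) + (-37) + (-38.5) = -230
Area = |Σ|/2 = 115.

115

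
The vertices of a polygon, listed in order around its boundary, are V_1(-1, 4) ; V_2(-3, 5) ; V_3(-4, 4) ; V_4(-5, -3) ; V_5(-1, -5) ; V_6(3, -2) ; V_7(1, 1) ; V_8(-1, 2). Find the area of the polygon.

Apply the shoelace formula: 2A = Σ (x_i·y_{i+1} − x_{i+1}·y_i), indices taken mod 8.
Σ = (7) + (8) + (32) + (22) + (17) + (5) + (3) + (-2) = 92
Area = |Σ|/2 = 46.

46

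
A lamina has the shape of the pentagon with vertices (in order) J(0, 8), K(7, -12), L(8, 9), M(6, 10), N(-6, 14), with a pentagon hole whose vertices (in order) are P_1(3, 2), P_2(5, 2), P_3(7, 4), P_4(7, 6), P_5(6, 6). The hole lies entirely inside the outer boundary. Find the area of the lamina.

Outer boundary:
Apply the shoelace (surveyor's) formula: 2A = Σ (x_i·y_{i+1} − x_{i+1}·y_i), indices taken mod 5.
J→K: (0)(-12) − (7)(8) = -56
K→L: (7)(9) − (8)(-12) = 159
L→M: (8)(10) − (6)(9) = 26
M→N: (6)(14) − (-6)(10) = 144
N→J: (-6)(8) − (0)(14) = -48
Σ = 225
Area = |Σ|/2 = 112.5.
Hole:
Σ = (-4) + (6) + (14) + (6) + (-6) = 16
Area = |Σ|/2 = 8.
Net area = 112.5 − 8 = 104.5.

104.5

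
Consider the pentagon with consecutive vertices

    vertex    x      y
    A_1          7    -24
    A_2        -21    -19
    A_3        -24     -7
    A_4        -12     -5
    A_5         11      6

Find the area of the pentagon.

616.5

A_1→A_2: (7)(-19) − (-21)(-24) = -637
A_2→A_3: (-21)(-7) − (-24)(-19) = -309
A_3→A_4: (-24)(-5) − (-12)(-7) = 36
A_4→A_5: (-12)(6) − (11)(-5) = -17
A_5→A_1: (11)(-24) − (7)(6) = -306
Σ = -1233
Area = |Σ|/2 = 616.5.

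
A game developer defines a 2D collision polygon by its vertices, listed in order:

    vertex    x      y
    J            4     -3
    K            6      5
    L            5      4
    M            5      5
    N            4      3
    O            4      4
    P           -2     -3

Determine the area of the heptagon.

27.5

Cross-terms: 38, -1, 5, -5, 4, -4, 18  ⇒  Σ = 55
Area = |Σ|/2 = 27.5.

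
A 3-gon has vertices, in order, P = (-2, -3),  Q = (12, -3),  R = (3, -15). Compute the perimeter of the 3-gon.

|PQ| = √((14)² + (0)²) = √196 = 14
|QR| = √((-9)² + (-12)²) = √225 = 15
|RP| = √((-5)² + (12)²) = √169 = 13
Perimeter = 14 + 15 + 13 = 42.

42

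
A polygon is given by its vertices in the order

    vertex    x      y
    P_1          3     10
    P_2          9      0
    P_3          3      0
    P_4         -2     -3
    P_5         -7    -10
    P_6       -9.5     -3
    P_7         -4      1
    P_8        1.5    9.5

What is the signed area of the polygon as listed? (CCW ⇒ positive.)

-124.25

P_1→P_2: (3)(0) − (9)(10) = -90
P_2→P_3: (9)(0) − (3)(0) = 0
P_3→P_4: (3)(-3) − (-2)(0) = -9
P_4→P_5: (-2)(-10) − (-7)(-3) = -1
P_5→P_6: (-7)(-3) − (-9.5)(-10) = -74
P_6→P_7: (-9.5)(1) − (-4)(-3) = -21.5
P_7→P_8: (-4)(9.5) − (1.5)(1) = -39.5
P_8→P_1: (1.5)(10) − (3)(9.5) = -13.5
Σ = -248.5
Signed area = Σ/2 = -124.25 (negative ⇒ clockwise traversal).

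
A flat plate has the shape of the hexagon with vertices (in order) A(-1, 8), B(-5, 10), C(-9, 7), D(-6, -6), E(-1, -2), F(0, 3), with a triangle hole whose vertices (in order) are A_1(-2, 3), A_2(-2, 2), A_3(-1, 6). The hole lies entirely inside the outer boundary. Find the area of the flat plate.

93

Outer boundary:
Apply the shoelace (surveyor's) formula: 2A = Σ (x_i·y_{i+1} − x_{i+1}·y_i), indices taken mod 6.
Σ = (30) + (55) + (96) + (6) + (-3) + (3) = 187
Area = |Σ|/2 = 93.5.
Hole:
Apply the shoelace formula: 2A = Σ (x_i·y_{i+1} − x_{i+1}·y_i), indices taken mod 3.
A_1→A_2: (-2)(2) − (-2)(3) = 2
A_2→A_3: (-2)(6) − (-1)(2) = -10
A_3→A_1: (-1)(3) − (-2)(6) = 9
Σ = 1
Area = |Σ|/2 = 0.5.
Net area = 93.5 − 0.5 = 93.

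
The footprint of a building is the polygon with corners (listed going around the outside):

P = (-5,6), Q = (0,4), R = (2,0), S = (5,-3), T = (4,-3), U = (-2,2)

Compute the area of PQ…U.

Apply the surveyor's formula: 2A = Σ (x_i·y_{i+1} − x_{i+1}·y_i), indices taken mod 6.
Σ = (-20) + (-8) + (-6) + (-3) + (2) + (-2) = -37
Area = |Σ|/2 = 18.5.

18.5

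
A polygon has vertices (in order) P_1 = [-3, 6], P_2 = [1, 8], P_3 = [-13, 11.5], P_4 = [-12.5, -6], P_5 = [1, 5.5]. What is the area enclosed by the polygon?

133.5

Apply the shoelace formula: 2A = Σ (x_i·y_{i+1} − x_{i+1}·y_i), indices taken mod 5.
P_1→P_2: (-3)(8) − (1)(6) = -30
P_2→P_3: (1)(11.5) − (-13)(8) = 115.5
P_3→P_4: (-13)(-6) − (-12.5)(11.5) = 221.75
P_4→P_5: (-12.5)(5.5) − (1)(-6) = -62.75
P_5→P_1: (1)(6) − (-3)(5.5) = 22.5
Σ = 267
Area = |Σ|/2 = 133.5.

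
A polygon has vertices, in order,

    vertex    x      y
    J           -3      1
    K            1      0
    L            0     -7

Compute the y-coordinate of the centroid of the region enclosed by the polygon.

-2

Apply Gauss's area formula. First the cross-terms c_i = x_i·y_{i+1} − x_{i+1}·y_i:
  -1, -7, -21  ⇒  2A = -29, A = -14.5.
Then Σ (y_i + y_{i+1})·c_i = 174, so ȳ = 174 / (6·(-14.5)) = -2.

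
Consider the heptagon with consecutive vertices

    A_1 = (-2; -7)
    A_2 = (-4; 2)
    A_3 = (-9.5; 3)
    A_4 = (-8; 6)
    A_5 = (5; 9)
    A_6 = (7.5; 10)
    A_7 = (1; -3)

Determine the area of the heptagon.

111.5

Apply Gauss's area formula: 2A = Σ (x_i·y_{i+1} − x_{i+1}·y_i), indices taken mod 7.
Σ = (-32) + (7) + (-33) + (-102) + (-17.5) + (-32.5) + (-13) = -223
Area = |Σ|/2 = 111.5.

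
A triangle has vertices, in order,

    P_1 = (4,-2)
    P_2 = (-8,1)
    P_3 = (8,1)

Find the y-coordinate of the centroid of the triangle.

0

Apply the surveyor's formula. First the cross-terms c_i = x_i·y_{i+1} − x_{i+1}·y_i:
  -12, -16, -20  ⇒  2A = -48, A = -24.
Then Σ (y_i + y_{i+1})·c_i = 0, so ȳ = 0 / (6·(-24)) = 0.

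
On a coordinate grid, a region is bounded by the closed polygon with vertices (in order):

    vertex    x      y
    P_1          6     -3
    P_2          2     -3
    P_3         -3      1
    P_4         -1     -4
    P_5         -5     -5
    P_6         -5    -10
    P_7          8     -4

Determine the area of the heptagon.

Apply the shoelace formula: 2A = Σ (x_i·y_{i+1} − x_{i+1}·y_i), indices taken mod 7.
Σ = (-12) + (-7) + (13) + (-15) + (25) + (100) + (0) = 104
Area = |Σ|/2 = 52.

52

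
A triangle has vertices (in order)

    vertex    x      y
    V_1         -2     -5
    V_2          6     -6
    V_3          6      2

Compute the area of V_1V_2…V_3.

32

Σ = (42) + (48) + (-26) = 64
Area = |Σ|/2 = 32.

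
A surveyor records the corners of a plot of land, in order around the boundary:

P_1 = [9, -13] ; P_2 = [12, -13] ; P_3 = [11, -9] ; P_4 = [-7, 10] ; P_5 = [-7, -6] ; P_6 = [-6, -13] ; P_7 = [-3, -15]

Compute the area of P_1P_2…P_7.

Apply the surveyor's formula: 2A = Σ (x_i·y_{i+1} − x_{i+1}·y_i), indices taken mod 7.
Σ = (39) + (35) + (47) + (112) + (55) + (51) + (174) = 513
Area = |Σ|/2 = 256.5.

256.5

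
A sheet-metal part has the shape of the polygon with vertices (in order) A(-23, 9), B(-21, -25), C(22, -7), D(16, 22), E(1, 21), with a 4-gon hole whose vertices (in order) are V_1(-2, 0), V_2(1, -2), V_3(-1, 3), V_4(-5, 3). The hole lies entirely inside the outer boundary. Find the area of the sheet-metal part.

Outer boundary:
Apply the shoelace (surveyor's) formula: 2A = Σ (x_i·y_{i+1} − x_{i+1}·y_i), indices taken mod 5.
Σ = (764) + (697) + (596) + (314) + (492) = 2863
Area = |Σ|/2 = 1431.5.
Hole:
Cross-terms: 4, 1, 12, 6  ⇒  Σ = 23
Area = |Σ|/2 = 11.5.
Net area = 1431.5 − 11.5 = 1420.

1420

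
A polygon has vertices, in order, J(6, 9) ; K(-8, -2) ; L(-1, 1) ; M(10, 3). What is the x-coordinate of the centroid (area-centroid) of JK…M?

335/109

Apply the surveyor's formula. First the cross-terms c_i = x_i·y_{i+1} − x_{i+1}·y_i:
  60, -10, -13, 72  ⇒  2A = 109, A = 54.5.
Then Σ (x_i + x_{i+1})·c_i = 1005, so x̄ = 1005 / (6·54.5) = 335/109.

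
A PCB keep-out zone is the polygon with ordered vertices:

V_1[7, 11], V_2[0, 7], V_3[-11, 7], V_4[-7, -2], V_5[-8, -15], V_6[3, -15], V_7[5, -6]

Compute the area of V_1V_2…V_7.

Apply the shoelace formula: 2A = Σ (x_i·y_{i+1} − x_{i+1}·y_i), indices taken mod 7.
Cross-terms: 49, 77, 71, 89, 165, 57, 97  ⇒  Σ = 605
Area = |Σ|/2 = 302.5.

302.5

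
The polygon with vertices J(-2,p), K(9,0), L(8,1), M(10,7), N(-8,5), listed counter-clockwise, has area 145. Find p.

Write out the shoelace sum; only the two edges meeting at J involve p:
2·Area = [((-8)·p − (-2)·5) + ((-2)·0 − 9·p)] + 161
       = -17·p + 171 = 290
⇒ p = -7.

-7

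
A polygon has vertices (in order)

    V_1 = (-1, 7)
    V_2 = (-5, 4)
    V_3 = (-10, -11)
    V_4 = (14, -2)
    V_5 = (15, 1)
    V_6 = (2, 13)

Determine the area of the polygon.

Σ = (31) + (95) + (174) + (44) + (193) + (27) = 564
Area = |Σ|/2 = 282.

282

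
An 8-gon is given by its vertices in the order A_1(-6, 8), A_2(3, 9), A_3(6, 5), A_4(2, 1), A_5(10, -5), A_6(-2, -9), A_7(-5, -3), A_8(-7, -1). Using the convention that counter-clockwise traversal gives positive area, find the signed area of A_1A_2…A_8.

Apply the shoelace formula: 2A = Σ (x_i·y_{i+1} − x_{i+1}·y_i), indices taken mod 8.
Σ = (-78) + (-39) + (-4) + (-20) + (-100) + (-39) + (-16) + (-62) = -358
Signed area = Σ/2 = -179 (negative ⇒ clockwise traversal).

-179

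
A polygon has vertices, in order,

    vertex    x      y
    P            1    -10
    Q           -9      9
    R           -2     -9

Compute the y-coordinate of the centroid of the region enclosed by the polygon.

Apply the shoelace formula. First the cross-terms c_i = x_i·y_{i+1} − x_{i+1}·y_i:
  -81, 99, 29  ⇒  2A = 47, A = 23.5.
Then Σ (y_i + y_{i+1})·c_i = -470, so ȳ = -470 / (6·23.5) = -10/3.

-10/3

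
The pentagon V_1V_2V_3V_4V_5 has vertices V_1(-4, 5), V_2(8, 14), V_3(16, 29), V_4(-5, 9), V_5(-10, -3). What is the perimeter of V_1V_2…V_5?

|V_1V_2| = √((12)² + (9)²) = √225 = 15
|V_2V_3| = √((8)² + (15)²) = √289 = 17
|V_3V_4| = √((-21)² + (-20)²) = √841 = 29
|V_4V_5| = √((-5)² + (-12)²) = √169 = 13
|V_5V_1| = √((6)² + (8)²) = √100 = 10
Perimeter = 15 + 17 + 29 + 13 + 10 = 84.

84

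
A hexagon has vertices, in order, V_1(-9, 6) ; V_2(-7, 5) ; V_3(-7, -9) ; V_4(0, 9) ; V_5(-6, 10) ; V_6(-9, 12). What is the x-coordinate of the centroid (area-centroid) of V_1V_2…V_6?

Apply the shoelace (surveyor's) formula. First the cross-terms c_i = x_i·y_{i+1} − x_{i+1}·y_i:
  -3, 98, -63, 54, 18, 54  ⇒  2A = 158, A = 79.
Then Σ (x_i + x_{i+1})·c_i = -2449, so x̄ = -2449 / (6·79) = -31/6.

-31/6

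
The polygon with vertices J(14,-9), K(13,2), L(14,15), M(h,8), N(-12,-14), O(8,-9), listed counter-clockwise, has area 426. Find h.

-2

The doubled signed area Σ (x_i y_{i+1} − x_{i+1} y_i) is linear in h.
With h=0 it equals 794; the coefficient of h is -29 (from the two edges through M).
So -29·h + 794 = 2·426 = 852 ⇒ h = -2.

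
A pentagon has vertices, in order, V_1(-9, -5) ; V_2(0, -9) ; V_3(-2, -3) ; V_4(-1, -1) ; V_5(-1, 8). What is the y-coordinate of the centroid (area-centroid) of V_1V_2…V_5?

Apply the surveyor's formula. First the cross-terms c_i = x_i·y_{i+1} − x_{i+1}·y_i:
  81, -18, -1, -9, 77  ⇒  2A = 130, A = 65.
Then Σ (y_i + y_{i+1})·c_i = -746, so ȳ = -746 / (6·65) = -373/195.

-373/195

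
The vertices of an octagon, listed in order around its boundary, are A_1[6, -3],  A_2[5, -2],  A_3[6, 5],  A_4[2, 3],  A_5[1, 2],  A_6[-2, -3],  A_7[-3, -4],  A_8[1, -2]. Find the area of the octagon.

34

Apply the surveyor's formula: 2A = Σ (x_i·y_{i+1} − x_{i+1}·y_i), indices taken mod 8.
Σ = (3) + (37) + (8) + (1) + (1) + (-1) + (10) + (9) = 68
Area = |Σ|/2 = 34.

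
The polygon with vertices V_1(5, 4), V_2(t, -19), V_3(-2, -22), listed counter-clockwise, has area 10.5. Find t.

The doubled signed area Σ (x_i y_{i+1} − x_{i+1} y_i) is linear in t.
With t=0 it equals -31; the coefficient of t is -26 (from the two edges through V_2).
So -26·t + -31 = 2·10.5 = 21 ⇒ t = -2.

-2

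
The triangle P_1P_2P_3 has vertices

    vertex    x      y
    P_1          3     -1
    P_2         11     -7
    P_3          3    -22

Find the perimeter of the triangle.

48

|P_1P_2| = √((8)² + (-6)²) = √100 = 10
|P_2P_3| = √((-8)² + (-15)²) = √289 = 17
|P_3P_1| = √((0)² + (21)²) = √441 = 21
Perimeter = 10 + 17 + 21 = 48.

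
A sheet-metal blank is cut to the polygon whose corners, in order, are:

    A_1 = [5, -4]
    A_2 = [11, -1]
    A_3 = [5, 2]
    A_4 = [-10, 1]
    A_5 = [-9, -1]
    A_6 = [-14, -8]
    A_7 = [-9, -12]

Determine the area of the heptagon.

Apply the shoelace formula: 2A = Σ (x_i·y_{i+1} − x_{i+1}·y_i), indices taken mod 7.
A_1→A_2: (5)(-1) − (11)(-4) = 39
A_2→A_3: (11)(2) − (5)(-1) = 27
A_3→A_4: (5)(1) − (-10)(2) = 25
A_4→A_5: (-10)(-1) − (-9)(1) = 19
A_5→A_6: (-9)(-8) − (-14)(-1) = 58
A_6→A_7: (-14)(-12) − (-9)(-8) = 96
A_7→A_1: (-9)(-4) − (5)(-12) = 96
Σ = 360
Area = |Σ|/2 = 180.

180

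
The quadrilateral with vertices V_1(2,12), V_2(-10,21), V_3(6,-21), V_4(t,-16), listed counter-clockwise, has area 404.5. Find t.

19

Write out the shoelace sum; only the two edges meeting at V_4 involve t:
2·Area = [(6·(-16) − t·(-21)) + (t·12 − 2·(-16))] + 246
       = 33·t + 182 = 809
⇒ t = 19.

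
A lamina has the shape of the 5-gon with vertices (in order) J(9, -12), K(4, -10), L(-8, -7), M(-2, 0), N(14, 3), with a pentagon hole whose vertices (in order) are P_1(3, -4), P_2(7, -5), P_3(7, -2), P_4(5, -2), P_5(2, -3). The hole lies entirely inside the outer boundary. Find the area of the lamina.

Outer boundary:
Apply the shoelace (surveyor's) formula: 2A = Σ (x_i·y_{i+1} − x_{i+1}·y_i), indices taken mod 5.
Σ = (-42) + (-108) + (-14) + (-6) + (-195) = -365
Area = |Σ|/2 = 182.5.
Hole:
P_1→P_2: (3)(-5) − (7)(-4) = 13
P_2→P_3: (7)(-2) − (7)(-5) = 21
P_3→P_4: (7)(-2) − (5)(-2) = -4
P_4→P_5: (5)(-3) − (2)(-2) = -11
P_5→P_1: (2)(-4) − (3)(-3) = 1
Σ = 20
Area = |Σ|/2 = 10.
Net area = 182.5 − 10 = 172.5.

172.5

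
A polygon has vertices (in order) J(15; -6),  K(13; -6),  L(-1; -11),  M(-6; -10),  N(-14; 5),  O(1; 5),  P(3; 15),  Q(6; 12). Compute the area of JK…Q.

366

Apply the shoelace (surveyor's) formula: 2A = Σ (x_i·y_{i+1} − x_{i+1}·y_i), indices taken mod 8.
Σ = (-12) + (-149) + (-56) + (-170) + (-75) + (0) + (-54) + (-216) = -732
Area = |Σ|/2 = 366.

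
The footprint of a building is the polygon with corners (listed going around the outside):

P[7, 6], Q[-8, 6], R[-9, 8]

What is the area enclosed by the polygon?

15

Apply Gauss's area formula: 2A = Σ (x_i·y_{i+1} − x_{i+1}·y_i), indices taken mod 3.
P→Q: (7)(6) − (-8)(6) = 90
Q→R: (-8)(8) − (-9)(6) = -10
R→P: (-9)(6) − (7)(8) = -110
Σ = -30
Area = |Σ|/2 = 15.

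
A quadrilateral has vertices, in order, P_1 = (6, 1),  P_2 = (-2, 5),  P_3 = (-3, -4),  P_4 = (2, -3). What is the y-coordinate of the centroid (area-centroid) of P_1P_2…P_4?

14/69

Apply the shoelace (surveyor's) formula. First the cross-terms c_i = x_i·y_{i+1} − x_{i+1}·y_i:
  32, 23, 17, 20  ⇒  2A = 92, A = 46.
Then Σ (y_i + y_{i+1})·c_i = 56, so ȳ = 56 / (6·46) = 14/69.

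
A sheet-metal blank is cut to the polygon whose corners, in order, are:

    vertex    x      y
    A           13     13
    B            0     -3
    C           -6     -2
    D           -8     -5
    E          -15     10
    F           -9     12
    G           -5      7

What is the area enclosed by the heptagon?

223.5

Σ = (-39) + (-18) + (14) + (-155) + (-90) + (-3) + (-156) = -447
Area = |Σ|/2 = 223.5.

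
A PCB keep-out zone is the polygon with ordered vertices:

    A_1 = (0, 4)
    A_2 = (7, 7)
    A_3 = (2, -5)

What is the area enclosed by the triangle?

34.5

Apply the surveyor's formula: 2A = Σ (x_i·y_{i+1} − x_{i+1}·y_i), indices taken mod 3.
A_1→A_2: (0)(7) − (7)(4) = -28
A_2→A_3: (7)(-5) − (2)(7) = -49
A_3→A_1: (2)(4) − (0)(-5) = 8
Σ = -69
Area = |Σ|/2 = 34.5.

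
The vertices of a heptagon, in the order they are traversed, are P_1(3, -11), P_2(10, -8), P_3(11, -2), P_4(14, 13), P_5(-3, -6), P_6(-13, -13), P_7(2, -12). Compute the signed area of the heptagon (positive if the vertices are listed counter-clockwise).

218.5

Apply the surveyor's formula: 2A = Σ (x_i·y_{i+1} − x_{i+1}·y_i), indices taken mod 7.
Σ = (86) + (68) + (171) + (-45) + (-39) + (182) + (14) = 437
Signed area = Σ/2 = 218.5 (positive ⇒ counter-clockwise traversal).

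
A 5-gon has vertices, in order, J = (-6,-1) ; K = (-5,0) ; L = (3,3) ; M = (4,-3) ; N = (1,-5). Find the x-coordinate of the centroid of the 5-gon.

Apply the shoelace (surveyor's) formula. First the cross-terms c_i = x_i·y_{i+1} − x_{i+1}·y_i:
  -5, -15, -21, -17, -31  ⇒  2A = -89, A = -44.5.
Then Σ (x_i + x_{i+1})·c_i = 8, so x̄ = 8 / (6·(-44.5)) = -8/267.

-8/267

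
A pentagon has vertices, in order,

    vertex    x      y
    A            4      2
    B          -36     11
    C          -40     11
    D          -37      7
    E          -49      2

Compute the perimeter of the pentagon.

116

|AB| = √((-40)² + (9)²) = √1681 = 41
|BC| = √((-4)² + (0)²) = √16 = 4
|CD| = √((3)² + (-4)²) = √25 = 5
|DE| = √((-12)² + (-5)²) = √169 = 13
|EA| = √((53)² + (0)²) = √2809 = 53
Perimeter = 41 + 4 + 5 + 13 + 53 = 116.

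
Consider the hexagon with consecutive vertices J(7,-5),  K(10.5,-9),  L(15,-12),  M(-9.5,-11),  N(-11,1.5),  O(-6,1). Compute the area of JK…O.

197.375

Σ = (-10.5) + (9) + (-279) + (-135.25) + (-2) + (23) = -394.75
Area = |Σ|/2 = 197.375.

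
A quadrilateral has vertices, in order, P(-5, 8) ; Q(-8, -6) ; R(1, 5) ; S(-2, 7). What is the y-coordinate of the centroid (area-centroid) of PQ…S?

Apply the shoelace (surveyor's) formula. First the cross-terms c_i = x_i·y_{i+1} − x_{i+1}·y_i:
  94, -34, 17, 19  ⇒  2A = 96, A = 48.
Then Σ (y_i + y_{i+1})·c_i = 711, so ȳ = 711 / (6·48) = 2.46875.

2.46875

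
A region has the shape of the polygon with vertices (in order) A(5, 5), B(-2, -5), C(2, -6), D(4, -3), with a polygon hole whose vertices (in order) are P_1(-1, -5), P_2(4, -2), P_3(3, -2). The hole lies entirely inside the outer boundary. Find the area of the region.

28.5

Outer boundary:
Apply the shoelace (surveyor's) formula: 2A = Σ (x_i·y_{i+1} − x_{i+1}·y_i), indices taken mod 4.
Σ = (-15) + (22) + (18) + (35) = 60
Area = |Σ|/2 = 30.
Hole:
Σ = (22) + (-2) + (-17) = 3
Area = |Σ|/2 = 1.5.
Net area = 30 − 1.5 = 28.5.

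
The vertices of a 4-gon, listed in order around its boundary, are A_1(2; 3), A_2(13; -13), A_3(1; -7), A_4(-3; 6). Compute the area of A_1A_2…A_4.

89.5

A_1→A_2: (2)(-13) − (13)(3) = -65
A_2→A_3: (13)(-7) − (1)(-13) = -78
A_3→A_4: (1)(6) − (-3)(-7) = -15
A_4→A_1: (-3)(3) − (2)(6) = -21
Σ = -179
Area = |Σ|/2 = 89.5.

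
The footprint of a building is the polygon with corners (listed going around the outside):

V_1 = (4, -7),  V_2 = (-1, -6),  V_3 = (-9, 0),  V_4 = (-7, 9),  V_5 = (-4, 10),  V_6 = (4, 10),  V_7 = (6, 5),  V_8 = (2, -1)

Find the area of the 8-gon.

173

Cross-terms: -31, -54, -81, -34, -80, -40, -16, -10  ⇒  Σ = -346
Area = |Σ|/2 = 173.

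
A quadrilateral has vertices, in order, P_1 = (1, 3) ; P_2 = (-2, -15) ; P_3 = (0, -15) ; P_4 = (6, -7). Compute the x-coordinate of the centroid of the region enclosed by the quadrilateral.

83/51

Apply the shoelace (surveyor's) formula. First the cross-terms c_i = x_i·y_{i+1} − x_{i+1}·y_i:
  -9, 30, 90, 25  ⇒  2A = 136, A = 68.
Then Σ (x_i + x_{i+1})·c_i = 664, so x̄ = 664 / (6·68) = 83/51.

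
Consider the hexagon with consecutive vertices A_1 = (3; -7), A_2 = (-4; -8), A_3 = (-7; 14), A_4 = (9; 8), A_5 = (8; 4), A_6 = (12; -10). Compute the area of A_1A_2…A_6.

278

A_1→A_2: (3)(-8) − (-4)(-7) = -52
A_2→A_3: (-4)(14) − (-7)(-8) = -112
A_3→A_4: (-7)(8) − (9)(14) = -182
A_4→A_5: (9)(4) − (8)(8) = -28
A_5→A_6: (8)(-10) − (12)(4) = -128
A_6→A_1: (12)(-7) − (3)(-10) = -54
Σ = -556
Area = |Σ|/2 = 278.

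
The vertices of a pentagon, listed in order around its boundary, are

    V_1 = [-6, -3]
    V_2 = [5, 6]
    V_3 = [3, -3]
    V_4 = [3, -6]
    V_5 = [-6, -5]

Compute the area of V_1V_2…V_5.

Apply Gauss's area formula: 2A = Σ (x_i·y_{i+1} − x_{i+1}·y_i), indices taken mod 5.
Cross-terms: -21, -33, -9, -51, -12  ⇒  Σ = -126
Area = |Σ|/2 = 63.

63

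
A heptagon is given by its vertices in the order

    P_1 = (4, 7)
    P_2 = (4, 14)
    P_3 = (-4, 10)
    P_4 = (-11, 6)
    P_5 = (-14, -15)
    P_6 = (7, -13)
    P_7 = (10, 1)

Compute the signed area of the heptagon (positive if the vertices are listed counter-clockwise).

Σ = (28) + (96) + (86) + (249) + (287) + (137) + (66) = 949
Signed area = Σ/2 = 474.5 (positive ⇒ counter-clockwise traversal).

474.5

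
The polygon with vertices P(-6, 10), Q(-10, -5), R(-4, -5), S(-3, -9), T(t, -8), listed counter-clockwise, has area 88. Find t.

1

The doubled signed area Σ (x_i y_{i+1} − x_{i+1} y_i) is linear in t.
With t=0 it equals 157; the coefficient of t is 19 (from the two edges through T).
So 19·t + 157 = 2·88 = 176 ⇒ t = 1.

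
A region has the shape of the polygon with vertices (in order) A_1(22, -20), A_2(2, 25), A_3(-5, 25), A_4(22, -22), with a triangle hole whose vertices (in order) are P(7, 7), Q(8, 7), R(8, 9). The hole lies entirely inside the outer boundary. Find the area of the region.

Outer boundary:
Apply the surveyor's formula: 2A = Σ (x_i·y_{i+1} − x_{i+1}·y_i), indices taken mod 4.
Σ = (590) + (175) + (-440) + (44) = 369
Area = |Σ|/2 = 184.5.
Hole:
Apply the shoelace (surveyor's) formula: 2A = Σ (x_i·y_{i+1} − x_{i+1}·y_i), indices taken mod 3.
Cross-terms: -7, 16, -7  ⇒  Σ = 2
Area = |Σ|/2 = 1.
Net area = 184.5 − 1 = 183.5.

183.5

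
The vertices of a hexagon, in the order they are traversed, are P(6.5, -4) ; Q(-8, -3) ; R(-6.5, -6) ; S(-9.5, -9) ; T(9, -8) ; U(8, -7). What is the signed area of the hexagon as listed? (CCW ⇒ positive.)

75

Σ = (-51.5) + (28.5) + (1.5) + (157) + (1) + (13.5) = 150
Signed area = Σ/2 = 75 (positive ⇒ counter-clockwise traversal).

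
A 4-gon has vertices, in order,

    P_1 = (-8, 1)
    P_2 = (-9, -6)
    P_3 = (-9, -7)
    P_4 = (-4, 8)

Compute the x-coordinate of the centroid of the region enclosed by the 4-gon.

-551/78

Apply the shoelace formula. First the cross-terms c_i = x_i·y_{i+1} − x_{i+1}·y_i:
  57, 9, -100, 60  ⇒  2A = 26, A = 13.
Then Σ (x_i + x_{i+1})·c_i = -551, so x̄ = -551 / (6·13) = -551/78.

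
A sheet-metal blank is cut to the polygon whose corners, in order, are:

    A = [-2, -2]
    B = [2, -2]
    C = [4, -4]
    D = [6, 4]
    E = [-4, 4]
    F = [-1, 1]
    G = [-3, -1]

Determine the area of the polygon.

Apply the shoelace (surveyor's) formula: 2A = Σ (x_i·y_{i+1} − x_{i+1}·y_i), indices taken mod 7.
Cross-terms: 8, 0, 40, 40, 0, 4, 4  ⇒  Σ = 96
Area = |Σ|/2 = 48.

48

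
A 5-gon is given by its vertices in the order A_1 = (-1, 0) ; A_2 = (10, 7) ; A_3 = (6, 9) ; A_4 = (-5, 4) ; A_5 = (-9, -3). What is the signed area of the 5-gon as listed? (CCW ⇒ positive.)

Apply Gauss's area formula: 2A = Σ (x_i·y_{i+1} − x_{i+1}·y_i), indices taken mod 5.
Σ = (-7) + (48) + (69) + (51) + (-3) = 158
Signed area = Σ/2 = 79 (positive ⇒ counter-clockwise traversal).

79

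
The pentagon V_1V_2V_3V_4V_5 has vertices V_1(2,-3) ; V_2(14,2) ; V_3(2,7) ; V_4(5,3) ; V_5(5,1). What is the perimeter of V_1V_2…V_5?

|V_1V_2| = √((12)² + (5)²) = √169 = 13
|V_2V_3| = √((-12)² + (5)²) = √169 = 13
|V_3V_4| = √((3)² + (-4)²) = √25 = 5
|V_4V_5| = √((0)² + (-2)²) = √4 = 2
|V_5V_1| = √((-3)² + (-4)²) = √25 = 5
Perimeter = 13 + 13 + 5 + 2 + 5 = 38.

38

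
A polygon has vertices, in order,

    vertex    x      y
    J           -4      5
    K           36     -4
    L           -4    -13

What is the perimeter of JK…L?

100

|JK| = √((40)² + (-9)²) = √1681 = 41
|KL| = √((-40)² + (-9)²) = √1681 = 41
|LJ| = √((0)² + (18)²) = √324 = 18
Perimeter = 41 + 41 + 18 = 100.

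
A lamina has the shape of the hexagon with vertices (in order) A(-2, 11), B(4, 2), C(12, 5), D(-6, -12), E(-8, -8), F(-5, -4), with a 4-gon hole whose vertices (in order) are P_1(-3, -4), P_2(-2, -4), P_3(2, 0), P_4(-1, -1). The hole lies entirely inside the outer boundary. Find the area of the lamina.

137

Outer boundary:
Cross-terms: -48, -4, -114, -48, -8, -63  ⇒  Σ = -285
Area = |Σ|/2 = 142.5.
Hole:
Apply the shoelace (surveyor's) formula: 2A = Σ (x_i·y_{i+1} − x_{i+1}·y_i), indices taken mod 4.
P_1→P_2: (-3)(-4) − (-2)(-4) = 4
P_2→P_3: (-2)(0) − (2)(-4) = 8
P_3→P_4: (2)(-1) − (-1)(0) = -2
P_4→P_1: (-1)(-4) − (-3)(-1) = 1
Σ = 11
Area = |Σ|/2 = 5.5.
Net area = 142.5 − 5.5 = 137.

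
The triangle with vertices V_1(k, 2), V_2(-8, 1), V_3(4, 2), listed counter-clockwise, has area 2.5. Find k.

The doubled signed area Σ (x_i y_{i+1} − x_{i+1} y_i) is linear in k.
With k=0 it equals 4; the coefficient of k is -1 (from the two edges through V_1).
So -1·k + 4 = 2·2.5 = 5 ⇒ k = -1.

-1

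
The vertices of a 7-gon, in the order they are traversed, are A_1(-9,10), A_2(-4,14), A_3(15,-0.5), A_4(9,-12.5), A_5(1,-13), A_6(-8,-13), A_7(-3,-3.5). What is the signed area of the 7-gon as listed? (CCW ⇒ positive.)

Σ = (-86) + (-208) + (-183) + (-104.5) + (-117) + (-11) + (-61.5) = -771
Signed area = Σ/2 = -385.5 (negative ⇒ clockwise traversal).

-385.5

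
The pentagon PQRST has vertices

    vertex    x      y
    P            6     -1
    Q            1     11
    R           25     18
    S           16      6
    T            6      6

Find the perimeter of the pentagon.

|PQ| = √((-5)² + (12)²) = √169 = 13
|QR| = √((24)² + (7)²) = √625 = 25
|RS| = √((-9)² + (-12)²) = √225 = 15
|ST| = √((-10)² + (0)²) = √100 = 10
|TP| = √((0)² + (-7)²) = √49 = 7
Perimeter = 13 + 25 + 15 + 10 + 7 = 70.

70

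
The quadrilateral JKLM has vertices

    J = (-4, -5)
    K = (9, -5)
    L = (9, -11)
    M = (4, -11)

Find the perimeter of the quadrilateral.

34

|JK| = √((13)² + (0)²) = √169 = 13
|KL| = √((0)² + (-6)²) = √36 = 6
|LM| = √((-5)² + (0)²) = √25 = 5
|MJ| = √((-8)² + (6)²) = √100 = 10
Perimeter = 13 + 6 + 5 + 10 = 34.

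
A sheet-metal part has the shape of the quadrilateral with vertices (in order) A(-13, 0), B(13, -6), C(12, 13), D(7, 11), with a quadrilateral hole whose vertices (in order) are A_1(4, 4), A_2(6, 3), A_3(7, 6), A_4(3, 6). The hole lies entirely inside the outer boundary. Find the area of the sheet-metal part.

Outer boundary:
Apply the shoelace (surveyor's) formula: 2A = Σ (x_i·y_{i+1} − x_{i+1}·y_i), indices taken mod 4.
A→B: (-13)(-6) − (13)(0) = 78
B→C: (13)(13) − (12)(-6) = 241
C→D: (12)(11) − (7)(13) = 41
D→A: (7)(0) − (-13)(11) = 143
Σ = 503
Area = |Σ|/2 = 251.5.
Hole:
Σ = (-12) + (15) + (24) + (-12) = 15
Area = |Σ|/2 = 7.5.
Net area = 251.5 − 7.5 = 244.

244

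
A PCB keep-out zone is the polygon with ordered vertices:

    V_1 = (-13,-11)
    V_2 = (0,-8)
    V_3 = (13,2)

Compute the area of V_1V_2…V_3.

Cross-terms: 104, 104, -117  ⇒  Σ = 91
Area = |Σ|/2 = 45.5.

45.5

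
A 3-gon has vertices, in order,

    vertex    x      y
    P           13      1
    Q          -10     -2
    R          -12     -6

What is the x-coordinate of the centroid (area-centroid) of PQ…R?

-3

Apply Gauss's area formula. First the cross-terms c_i = x_i·y_{i+1} − x_{i+1}·y_i:
  -16, 36, 66  ⇒  2A = 86, A = 43.
Then Σ (x_i + x_{i+1})·c_i = -774, so x̄ = -774 / (6·43) = -3.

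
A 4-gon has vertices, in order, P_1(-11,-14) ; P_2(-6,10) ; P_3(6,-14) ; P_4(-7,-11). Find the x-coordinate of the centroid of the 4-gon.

-76/21

Apply the surveyor's formula. First the cross-terms c_i = x_i·y_{i+1} − x_{i+1}·y_i:
  -194, 24, -164, -23  ⇒  2A = -357, A = -178.5.
Then Σ (x_i + x_{i+1})·c_i = 3876, so x̄ = 3876 / (6·(-178.5)) = -76/21.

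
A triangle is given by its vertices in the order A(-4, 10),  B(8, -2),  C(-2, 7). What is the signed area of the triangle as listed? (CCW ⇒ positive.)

-6

Apply the shoelace (surveyor's) formula: 2A = Σ (x_i·y_{i+1} − x_{i+1}·y_i), indices taken mod 3.
A→B: (-4)(-2) − (8)(10) = -72
B→C: (8)(7) − (-2)(-2) = 52
C→A: (-2)(10) − (-4)(7) = 8
Σ = -12
Signed area = Σ/2 = -6 (negative ⇒ clockwise traversal).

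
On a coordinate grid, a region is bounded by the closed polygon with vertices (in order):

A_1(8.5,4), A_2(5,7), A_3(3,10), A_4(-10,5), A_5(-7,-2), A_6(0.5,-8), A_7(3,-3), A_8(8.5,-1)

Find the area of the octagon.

Apply the shoelace (surveyor's) formula: 2A = Σ (x_i·y_{i+1} − x_{i+1}·y_i), indices taken mod 8.
A_1→A_2: (8.5)(7) − (5)(4) = 39.5
A_2→A_3: (5)(10) − (3)(7) = 29
A_3→A_4: (3)(5) − (-10)(10) = 115
A_4→A_5: (-10)(-2) − (-7)(5) = 55
A_5→A_6: (-7)(-8) − (0.5)(-2) = 57
A_6→A_7: (0.5)(-3) − (3)(-8) = 22.5
A_7→A_8: (3)(-1) − (8.5)(-3) = 22.5
A_8→A_1: (8.5)(4) − (8.5)(-1) = 42.5
Σ = 383
Area = |Σ|/2 = 191.5.

191.5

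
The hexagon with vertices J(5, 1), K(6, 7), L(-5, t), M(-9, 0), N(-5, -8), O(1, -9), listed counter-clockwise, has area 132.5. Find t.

The doubled signed area Σ (x_i y_{i+1} − x_{i+1} y_i) is linear in t.
With t=0 it equals 235; the coefficient of t is 15 (from the two edges through L).
So 15·t + 235 = 2·132.5 = 265 ⇒ t = 2.

2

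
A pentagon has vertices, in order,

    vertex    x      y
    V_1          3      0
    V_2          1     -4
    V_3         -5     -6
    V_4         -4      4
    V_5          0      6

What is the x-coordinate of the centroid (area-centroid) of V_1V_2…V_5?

-247/186

Apply Gauss's area formula. First the cross-terms c_i = x_i·y_{i+1} − x_{i+1}·y_i:
  -12, -26, -44, -24, -18  ⇒  2A = -124, A = -62.
Then Σ (x_i + x_{i+1})·c_i = 494, so x̄ = 494 / (6·(-62)) = -247/186.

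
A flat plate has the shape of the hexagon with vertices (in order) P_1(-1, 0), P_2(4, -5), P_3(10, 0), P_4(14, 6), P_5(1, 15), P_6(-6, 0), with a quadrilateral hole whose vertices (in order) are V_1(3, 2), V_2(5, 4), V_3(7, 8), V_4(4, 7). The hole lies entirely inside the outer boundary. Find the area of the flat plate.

Outer boundary:
Cross-terms: 5, 50, 60, 204, 90, 0  ⇒  Σ = 409
Area = |Σ|/2 = 204.5.
Hole:
Apply the shoelace (surveyor's) formula: 2A = Σ (x_i·y_{i+1} − x_{i+1}·y_i), indices taken mod 4.
Σ = (2) + (12) + (17) + (-13) = 18
Area = |Σ|/2 = 9.
Net area = 204.5 − 9 = 195.5.

195.5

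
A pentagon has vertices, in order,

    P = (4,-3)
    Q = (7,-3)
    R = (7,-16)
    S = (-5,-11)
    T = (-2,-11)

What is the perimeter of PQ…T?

|PQ| = √((3)² + (0)²) = √9 = 3
|QR| = √((0)² + (-13)²) = √169 = 13
|RS| = √((-12)² + (5)²) = √169 = 13
|ST| = √((3)² + (0)²) = √9 = 3
|TP| = √((6)² + (8)²) = √100 = 10
Perimeter = 3 + 13 + 13 + 3 + 10 = 42.

42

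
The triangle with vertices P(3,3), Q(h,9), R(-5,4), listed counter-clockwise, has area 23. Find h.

1

Write out the shoelace sum; only the two edges meeting at Q involve h:
2·Area = [(3·9 − h·3) + (h·4 − (-5)·9)] + -27
       = 1·h + 45 = 46
⇒ h = 1.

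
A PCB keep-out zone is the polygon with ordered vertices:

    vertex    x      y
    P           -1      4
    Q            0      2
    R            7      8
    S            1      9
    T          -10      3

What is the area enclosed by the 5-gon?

P→Q: (-1)(2) − (0)(4) = -2
Q→R: (0)(8) − (7)(2) = -14
R→S: (7)(9) − (1)(8) = 55
S→T: (1)(3) − (-10)(9) = 93
T→P: (-10)(4) − (-1)(3) = -37
Σ = 95
Area = |Σ|/2 = 47.5.

47.5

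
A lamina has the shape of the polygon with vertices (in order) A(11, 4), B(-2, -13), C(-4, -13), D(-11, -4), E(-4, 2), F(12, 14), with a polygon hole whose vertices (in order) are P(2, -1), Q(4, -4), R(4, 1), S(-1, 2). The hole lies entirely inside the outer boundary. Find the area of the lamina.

245

Outer boundary:
Σ = (-135) + (-26) + (-127) + (-38) + (-80) + (-106) = -512
Area = |Σ|/2 = 256.
Hole:
Apply Gauss's area formula: 2A = Σ (x_i·y_{i+1} − x_{i+1}·y_i), indices taken mod 4.
Σ = (-4) + (20) + (9) + (-3) = 22
Area = |Σ|/2 = 11.
Net area = 256 − 11 = 245.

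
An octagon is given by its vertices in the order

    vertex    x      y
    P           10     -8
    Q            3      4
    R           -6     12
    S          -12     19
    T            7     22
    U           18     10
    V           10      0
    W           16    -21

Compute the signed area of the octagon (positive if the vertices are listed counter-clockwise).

Apply the shoelace (surveyor's) formula: 2A = Σ (x_i·y_{i+1} − x_{i+1}·y_i), indices taken mod 8.
Cross-terms: 64, 60, 30, -397, -326, -100, -210, 82  ⇒  Σ = -797
Signed area = Σ/2 = -398.5 (negative ⇒ clockwise traversal).

-398.5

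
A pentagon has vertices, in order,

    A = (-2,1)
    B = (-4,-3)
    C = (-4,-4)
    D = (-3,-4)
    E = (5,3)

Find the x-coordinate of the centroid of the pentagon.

Apply Gauss's area formula. First the cross-terms c_i = x_i·y_{i+1} − x_{i+1}·y_i:
  10, 4, 4, 11, 11  ⇒  2A = 40, A = 20.
Then Σ (x_i + x_{i+1})·c_i = -65, so x̄ = -65 / (6·20) = -13/24.

-13/24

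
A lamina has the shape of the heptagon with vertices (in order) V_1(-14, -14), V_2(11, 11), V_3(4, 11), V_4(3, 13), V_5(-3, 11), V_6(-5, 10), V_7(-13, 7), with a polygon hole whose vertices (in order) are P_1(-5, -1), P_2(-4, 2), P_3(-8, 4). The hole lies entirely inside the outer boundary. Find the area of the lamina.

277

Outer boundary:
Apply the shoelace formula: 2A = Σ (x_i·y_{i+1} − x_{i+1}·y_i), indices taken mod 7.
V_1→V_2: (-14)(11) − (11)(-14) = 0
V_2→V_3: (11)(11) − (4)(11) = 77
V_3→V_4: (4)(13) − (3)(11) = 19
V_4→V_5: (3)(11) − (-3)(13) = 72
V_5→V_6: (-3)(10) − (-5)(11) = 25
V_6→V_7: (-5)(7) − (-13)(10) = 95
V_7→V_1: (-13)(-14) − (-14)(7) = 280
Σ = 568
Area = |Σ|/2 = 284.
Hole:
Cross-terms: -14, 0, 28  ⇒  Σ = 14
Area = |Σ|/2 = 7.
Net area = 284 − 7 = 277.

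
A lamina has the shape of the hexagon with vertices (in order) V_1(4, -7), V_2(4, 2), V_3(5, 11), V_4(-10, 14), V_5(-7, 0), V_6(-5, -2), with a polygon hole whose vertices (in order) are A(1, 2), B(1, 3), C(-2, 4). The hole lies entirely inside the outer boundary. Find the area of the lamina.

201

Outer boundary:
Σ = (36) + (34) + (180) + (98) + (14) + (43) = 405
Area = |Σ|/2 = 202.5.
Hole:
Σ = (1) + (10) + (-8) = 3
Area = |Σ|/2 = 1.5.
Net area = 202.5 − 1.5 = 201.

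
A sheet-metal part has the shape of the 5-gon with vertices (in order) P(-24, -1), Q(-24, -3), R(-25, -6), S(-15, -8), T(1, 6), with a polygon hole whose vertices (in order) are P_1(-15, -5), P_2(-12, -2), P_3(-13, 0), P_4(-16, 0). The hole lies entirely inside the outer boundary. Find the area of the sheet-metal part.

Outer boundary:
Apply the surveyor's formula: 2A = Σ (x_i·y_{i+1} − x_{i+1}·y_i), indices taken mod 5.
P→Q: (-24)(-3) − (-24)(-1) = 48
Q→R: (-24)(-6) − (-25)(-3) = 69
R→S: (-25)(-8) − (-15)(-6) = 110
S→T: (-15)(6) − (1)(-8) = -82
T→P: (1)(-1) − (-24)(6) = 143
Σ = 288
Area = |Σ|/2 = 144.
Hole:
Apply the surveyor's formula: 2A = Σ (x_i·y_{i+1} − x_{i+1}·y_i), indices taken mod 4.
Σ = (-30) + (-26) + (0) + (80) = 24
Area = |Σ|/2 = 12.
Net area = 144 − 12 = 132.

132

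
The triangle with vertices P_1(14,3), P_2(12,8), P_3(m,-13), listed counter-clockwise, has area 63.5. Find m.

-5

Write out the shoelace sum; only the two edges meeting at P_3 involve m:
2·Area = [(12·(-13) − m·8) + (m·3 − 14·(-13))] + 76
       = -5·m + 102 = 127
⇒ m = -5.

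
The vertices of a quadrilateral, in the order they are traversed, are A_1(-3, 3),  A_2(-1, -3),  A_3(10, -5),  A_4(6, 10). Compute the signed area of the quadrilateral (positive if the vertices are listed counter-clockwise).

Apply the shoelace (surveyor's) formula: 2A = Σ (x_i·y_{i+1} − x_{i+1}·y_i), indices taken mod 4.
Σ = (12) + (35) + (130) + (48) = 225
Signed area = Σ/2 = 112.5 (positive ⇒ counter-clockwise traversal).

112.5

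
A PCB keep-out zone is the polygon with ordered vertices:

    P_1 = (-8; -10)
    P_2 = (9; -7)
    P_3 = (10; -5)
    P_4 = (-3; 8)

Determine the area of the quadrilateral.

165

Apply Gauss's area formula: 2A = Σ (x_i·y_{i+1} − x_{i+1}·y_i), indices taken mod 4.
Σ = (146) + (25) + (65) + (94) = 330
Area = |Σ|/2 = 165.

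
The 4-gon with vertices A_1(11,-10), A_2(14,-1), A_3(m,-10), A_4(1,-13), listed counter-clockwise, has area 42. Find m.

Write out the shoelace sum; only the two edges meeting at A_3 involve m:
2·Area = [(14·(-10) − m·(-1)) + (m·(-13) − 1·(-10))] + 262
       = -12·m + 132 = 84
⇒ m = 4.

4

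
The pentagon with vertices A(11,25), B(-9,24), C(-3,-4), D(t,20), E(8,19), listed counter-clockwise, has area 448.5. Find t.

The doubled signed area Σ (x_i y_{i+1} − x_{i+1} y_i) is linear in t.
With t=0 it equals 368; the coefficient of t is 23 (from the two edges through D).
So 23·t + 368 = 2·448.5 = 897 ⇒ t = 23.

23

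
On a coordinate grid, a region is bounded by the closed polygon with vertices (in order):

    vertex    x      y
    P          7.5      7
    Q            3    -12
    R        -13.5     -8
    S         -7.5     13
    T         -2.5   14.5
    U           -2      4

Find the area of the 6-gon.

316.875

Cross-terms: -111, -186, -235.5, -76.25, 19, -44  ⇒  Σ = -633.75
Area = |Σ|/2 = 316.875.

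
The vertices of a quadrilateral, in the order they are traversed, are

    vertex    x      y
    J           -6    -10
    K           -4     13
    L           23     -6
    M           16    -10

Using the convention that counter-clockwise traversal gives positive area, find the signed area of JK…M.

-373.5

Apply the shoelace formula: 2A = Σ (x_i·y_{i+1} − x_{i+1}·y_i), indices taken mod 4.
Σ = (-118) + (-275) + (-134) + (-220) = -747
Signed area = Σ/2 = -373.5 (negative ⇒ clockwise traversal).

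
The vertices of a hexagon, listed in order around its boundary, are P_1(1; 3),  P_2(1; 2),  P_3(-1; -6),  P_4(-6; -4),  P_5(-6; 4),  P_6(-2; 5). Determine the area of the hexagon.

Apply the shoelace formula: 2A = Σ (x_i·y_{i+1} − x_{i+1}·y_i), indices taken mod 6.
Σ = (-1) + (-4) + (-32) + (-48) + (-22) + (-11) = -118
Area = |Σ|/2 = 59.

59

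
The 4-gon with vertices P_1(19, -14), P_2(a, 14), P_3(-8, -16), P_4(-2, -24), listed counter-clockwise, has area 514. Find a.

The doubled signed area Σ (x_i y_{i+1} − x_{i+1} y_i) is linear in a.
With a=0 it equals 1022; the coefficient of a is -2 (from the two edges through P_2).
So -2·a + 1022 = 2·514 = 1028 ⇒ a = -3.

-3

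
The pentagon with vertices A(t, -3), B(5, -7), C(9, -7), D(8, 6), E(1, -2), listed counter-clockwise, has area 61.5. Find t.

1

The doubled signed area Σ (x_i y_{i+1} − x_{i+1} y_i) is linear in t.
With t=0 it equals 128; the coefficient of t is -5 (from the two edges through A).
So -5·t + 128 = 2·61.5 = 123 ⇒ t = 1.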